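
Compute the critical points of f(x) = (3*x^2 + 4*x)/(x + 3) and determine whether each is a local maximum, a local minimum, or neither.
f'(x) = 3*(x^2 + 6*x + 4)/(x^2 + 6*x + 9)

Solve f'(x) = 0:
  f'(x) = 3*(x^2 + 6*x + 4)/(x + 3)^2; the denominator is positive wherever f is defined, so f'(x) = 0 ⇔ 3*x^2 + 18*x + 12 = 0.
  Factor: 3*x^2 + 18*x + 12 = 3*(x^2 + 6*x + 4); x^2 + 6*x + 4 = 0 has no rational roots; quadratic formula: x = (-6 ± √20)/2.
  ⇒ x = -3 - sqrt(5) ≈ -5.2361, -3 + sqrt(5) ≈ -0.7639

f''(x) = 30/(x^3 + 9*x^2 + 27*x + 27)
Second-derivative test at each critical point:
  f''(-5.2361) = -2.6833 < 0 → local maximum
  f''(-0.7639) = 2.6833 > 0 → local minimum

Critical points: x = -3 - sqrt(5) ≈ -5.2361 (local maximum); x = -3 + sqrt(5) ≈ -0.7639 (local minimum)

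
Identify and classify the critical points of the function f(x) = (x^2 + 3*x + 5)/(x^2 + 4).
f'(x) = (-3*x^2 - 2*x + 12)/(x^4 + 8*x^2 + 16)

Solve f'(x) = 0:
  f'(x) = -(3*x^2 + 2*x - 12)/(x^2 + 4)^2; the denominator is positive wherever f is defined, so f'(x) = 0 ⇔ -3*x^2 - 2*x + 12 = 0.
  3*x^2 + 2*x - 12 = 0 has no rational roots; quadratic formula: x = (-2 ± √148)/6.
  ⇒ x = -sqrt(37)/3 - 1/3 ≈ -2.3609, -1/3 + sqrt(37)/3 ≈ 1.6943

f''(x) = 2*(3*x^3 + 3*x^2 - 36*x - 4)/(x^6 + 12*x^4 + 48*x^2 + 64)
Second-derivative test at each critical point:
  f''(-2.3609) = 0.1327 > 0 → local minimum
  f''(1.6943) = -0.2577 < 0 → local maximum

Critical points: x = -sqrt(37)/3 - 1/3 ≈ -2.3609 (local minimum); x = -1/3 + sqrt(37)/3 ≈ 1.6943 (local maximum)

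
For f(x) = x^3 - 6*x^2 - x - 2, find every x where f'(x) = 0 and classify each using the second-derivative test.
f'(x) = 3*x^2 - 12*x - 1

Solve f'(x) = 0:
  3*x^2 - 12*x - 1 = 0 has no rational roots; quadratic formula: x = (12 ± √156)/6.
  ⇒ x = 2 - sqrt(39)/3 ≈ -0.0817, 2 + sqrt(39)/3 ≈ 4.0817

f''(x) = 6*x - 12
Second-derivative test at each critical point:
  f''(-0.0817) = -12.4900 < 0 → local maximum
  f''(4.0817) = 12.4900 > 0 → local minimum

Critical points: x = 2 - sqrt(39)/3 ≈ -0.0817 (local maximum); x = 2 + sqrt(39)/3 ≈ 4.0817 (local minimum)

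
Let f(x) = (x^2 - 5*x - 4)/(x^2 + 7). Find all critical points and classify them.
f'(x) = (5*x^2 + 22*x - 35)/(x^4 + 14*x^2 + 49)

Solve f'(x) = 0:
  f'(x) = (5*x^2 + 22*x - 35)/(x^2 + 7)^2; the denominator is positive wherever f is defined, so f'(x) = 0 ⇔ 5*x^2 + 22*x - 35 = 0.
  5*x^2 + 22*x - 35 = 0 has no rational roots; quadratic formula: x = (-22 ± √1184)/10.
  ⇒ x = -2*sqrt(74)/5 - 11/5 ≈ -5.6409, -11/5 + 2*sqrt(74)/5 ≈ 1.2409

f''(x) = 2*(-5*x^3 - 33*x^2 + 105*x + 77)/(x^6 + 21*x^4 + 147*x^2 + 343)
Second-derivative test at each critical point:
  f''(-5.6409) = -0.0228 < 0 → local maximum
  f''(1.2409) = 0.4718 > 0 → local minimum

Critical points: x = -2*sqrt(74)/5 - 11/5 ≈ -5.6409 (local maximum); x = -11/5 + 2*sqrt(74)/5 ≈ 1.2409 (local minimum)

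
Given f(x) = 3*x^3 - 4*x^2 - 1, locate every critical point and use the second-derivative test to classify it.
f'(x) = x*(9*x - 8)

Solve f'(x) = 0:
  Factor: 9*x^2 - 8*x = x*(9*x - 8) = 0.
  ⇒ x = 0, 8/9

f''(x) = 18*x - 8
Second-derivative test at each critical point:
  f''(0) = -8 < 0 → local maximum
  f''(8/9) = 8 > 0 → local minimum

Critical points: x = 0 (local maximum); x = 8/9 (local minimum)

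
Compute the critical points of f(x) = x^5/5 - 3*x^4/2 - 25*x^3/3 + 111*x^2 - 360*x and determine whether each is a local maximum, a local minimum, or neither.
f'(x) = x^4 - 6*x^3 - 25*x^2 + 222*x - 360

Solve f'(x) = 0:
  Factor: x^4 - 6*x^3 - 25*x^2 + 222*x - 360 = (x - 5)*(x - 4)*(x - 3)*(x + 6) = 0.
  ⇒ x = -6, 3, 4, 5

f''(x) = 4*x^3 - 18*x^2 - 50*x + 222
Second-derivative test at each critical point:
  f''(-6) = -990 < 0 → local maximum
  f''(3) = 18 > 0 → local minimum
  f''(4) = -10 < 0 → local maximum
  f''(5) = 22 > 0 → local minimum

Critical points: x = -6 (local maximum); x = 3 (local minimum); x = 4 (local maximum); x = 5 (local minimum)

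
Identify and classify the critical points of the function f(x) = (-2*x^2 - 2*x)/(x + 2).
f'(x) = 2*(-x^2 - 4*x - 2)/(x^2 + 4*x + 4)

Solve f'(x) = 0:
  f'(x) = -2*(x^2 + 4*x + 2)/(x + 2)^2; the denominator is positive wherever f is defined, so f'(x) = 0 ⇔ -2*x^2 - 8*x - 4 = 0.
  Factor: -2*x^2 - 8*x - 4 = -2*(x^2 + 4*x + 2); x^2 + 4*x + 2 = 0 has no rational roots; quadratic formula: x = (-4 ± √8)/2.
  ⇒ x = -2 - sqrt(2) ≈ -3.4142, -2 + sqrt(2) ≈ -0.5858

f''(x) = -8/(x^3 + 6*x^2 + 12*x + 8)
Second-derivative test at each critical point:
  f''(-3.4142) = 2.8284 > 0 → local minimum
  f''(-0.5858) = -2.8284 < 0 → local maximum

Critical points: x = -2 - sqrt(2) ≈ -3.4142 (local minimum); x = -2 + sqrt(2) ≈ -0.5858 (local maximum)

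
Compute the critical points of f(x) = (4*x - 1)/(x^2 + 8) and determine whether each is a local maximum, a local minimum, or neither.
f'(x) = 2*(-2*x^2 + x + 16)/(x^4 + 16*x^2 + 64)

Solve f'(x) = 0:
  f'(x) = -2*(2*x^2 - x - 16)/(x^2 + 8)^2; the denominator is positive wherever f is defined, so f'(x) = 0 ⇔ -4*x^2 + 2*x + 32 = 0.
  Factor: -4*x^2 + 2*x + 32 = -2*(2*x^2 - x - 16); 2*x^2 - x - 16 = 0 has no rational roots; quadratic formula: x = (1 ± √129)/4.
  ⇒ x = 1/4 - sqrt(129)/4 ≈ -2.5895, 1/4 + sqrt(129)/4 ≈ 3.0895

f''(x) = 2*(4*x^2*(4*x - 1) + (1 - 12*x)*(x^2 + 8))/(x^2 + 8)^3
Second-derivative test at each critical point:
  f''(-2.5895) = 0.1050 > 0 → local minimum
  f''(3.0895) = -0.0738 < 0 → local maximum

Critical points: x = 1/4 - sqrt(129)/4 ≈ -2.5895 (local minimum); x = 1/4 + sqrt(129)/4 ≈ 3.0895 (local maximum)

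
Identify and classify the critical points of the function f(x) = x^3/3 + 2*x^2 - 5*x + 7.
f'(x) = x^2 + 4*x - 5

Solve f'(x) = 0:
  Factor: x^2 + 4*x - 5 = (x - 1)*(x + 5) = 0.
  ⇒ x = -5, 1

f''(x) = 2*x + 4
Second-derivative test at each critical point:
  f''(-5) = -6 < 0 → local maximum
  f''(1) = 6 > 0 → local minimum

Critical points: x = -5 (local maximum); x = 1 (local minimum)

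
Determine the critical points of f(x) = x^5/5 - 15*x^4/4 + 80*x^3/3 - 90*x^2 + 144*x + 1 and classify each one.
f'(x) = x^4 - 15*x^3 + 80*x^2 - 180*x + 144

Solve f'(x) = 0:
  Factor: x^4 - 15*x^3 + 80*x^2 - 180*x + 144 = (x - 6)*(x - 4)*(x - 3)*(x - 2) = 0.
  ⇒ x = 2, 3, 4, 6

f''(x) = 4*x^3 - 45*x^2 + 160*x - 180
Second-derivative test at each critical point:
  f''(2) = -8 < 0 → local maximum
  f''(3) = 3 > 0 → local minimum
  f''(4) = -4 < 0 → local maximum
  f''(6) = 24 > 0 → local minimum

Critical points: x = 2 (local maximum); x = 3 (local minimum); x = 4 (local maximum); x = 6 (local minimum)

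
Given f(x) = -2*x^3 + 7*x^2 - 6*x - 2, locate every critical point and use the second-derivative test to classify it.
f'(x) = -6*x^2 + 14*x - 6

Solve f'(x) = 0:
  Factor: -6*x^2 + 14*x - 6 = -2*(3*x^2 - 7*x + 3); 3*x^2 - 7*x + 3 = 0 has no rational roots; quadratic formula: x = (7 ± √13)/6.
  ⇒ x = 7/6 - sqrt(13)/6 ≈ 0.5657, sqrt(13)/6 + 7/6 ≈ 1.7676

f''(x) = 14 - 12*x
Second-derivative test at each critical point:
  f''(0.5657) = 7.2111 > 0 → local minimum
  f''(1.7676) = -7.2111 < 0 → local maximum

Critical points: x = 7/6 - sqrt(13)/6 ≈ 0.5657 (local minimum); x = sqrt(13)/6 + 7/6 ≈ 1.7676 (local maximum)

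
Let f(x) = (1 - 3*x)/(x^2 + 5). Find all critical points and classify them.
f'(x) = (3*x^2 - 2*x - 15)/(x^4 + 10*x^2 + 25)

Solve f'(x) = 0:
  f'(x) = (3*x^2 - 2*x - 15)/(x^2 + 5)^2; the denominator is positive wherever f is defined, so f'(x) = 0 ⇔ 3*x^2 - 2*x - 15 = 0.
  3*x^2 - 2*x - 15 = 0 has no rational roots; quadratic formula: x = (2 ± √184)/6.
  ⇒ x = 1/3 - sqrt(46)/3 ≈ -1.9274, 1/3 + sqrt(46)/3 ≈ 2.5941

f''(x) = 2*(4*x^2*(1 - 3*x) + (9*x - 1)*(x^2 + 5))/(x^2 + 5)^3
Second-derivative test at each critical point:
  f''(-1.9274) = -0.1786 < 0 → local maximum
  f''(2.5941) = 0.0986 > 0 → local minimum

Critical points: x = 1/3 - sqrt(46)/3 ≈ -1.9274 (local maximum); x = 1/3 + sqrt(46)/3 ≈ 2.5941 (local minimum)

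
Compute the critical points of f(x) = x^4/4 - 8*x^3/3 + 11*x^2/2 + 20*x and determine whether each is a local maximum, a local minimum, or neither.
f'(x) = x^3 - 8*x^2 + 11*x + 20

Solve f'(x) = 0:
  Factor: x^3 - 8*x^2 + 11*x + 20 = (x - 5)*(x - 4)*(x + 1) = 0.
  ⇒ x = -1, 4, 5

f''(x) = 3*x^2 - 16*x + 11
Second-derivative test at each critical point:
  f''(-1) = 30 > 0 → local minimum
  f''(4) = -5 < 0 → local maximum
  f''(5) = 6 > 0 → local minimum

Critical points: x = -1 (local minimum); x = 4 (local maximum); x = 5 (local minimum)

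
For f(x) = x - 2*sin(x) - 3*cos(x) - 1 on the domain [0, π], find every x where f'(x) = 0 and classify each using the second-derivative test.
f'(x) = 3*sin(x) - 2*cos(x) + 1

Solve f'(x) = 0 on [0, π]:
  f'(x) = 0 ⇔ 3*sin(x) - 2*cos(x) = -1. Write the left side as R·cos(x + φ) with R = √((-2)² + (-3)²) = sqrt(13), cos φ = -2*sqrt(13)/13, sin φ = -3*sqrt(13)/13; then cos(x + φ) = -sqrt(13)/13. Solve for x and keep the solutions lying in [0, π].
  ⇒ x = atan((-3 + 4*sqrt(3))/(2 + 6*sqrt(3))) ≈ 0.3070

f''(x) = 2*sin(x) + 3*cos(x)
Second-derivative test at each critical point:
  f''(0.3070) = 3.4641 > 0 → local minimum

Critical points: x = atan((-3 + 4*sqrt(3))/(2 + 6*sqrt(3))) ≈ 0.3070 (local minimum)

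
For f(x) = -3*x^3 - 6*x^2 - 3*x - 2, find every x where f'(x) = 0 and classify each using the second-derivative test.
f'(x) = -9*x^2 - 12*x - 3

Solve f'(x) = 0:
  Factor: -9*x^2 - 12*x - 3 = -3*(x + 1)*(3*x + 1) = 0.
  ⇒ x = -1, -1/3

f''(x) = -18*x - 12
Second-derivative test at each critical point:
  f''(-1) = 6 > 0 → local minimum
  f''(-1/3) = -6 < 0 → local maximum

Critical points: x = -1 (local minimum); x = -1/3 (local maximum)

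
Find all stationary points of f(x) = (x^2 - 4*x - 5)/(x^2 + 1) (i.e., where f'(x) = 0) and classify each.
f'(x) = 4*(x^2 + 3*x - 1)/(x^4 + 2*x^2 + 1)

Solve f'(x) = 0:
  f'(x) = 4*(x^2 + 3*x - 1)/(x^2 + 1)^2; the denominator is positive wherever f is defined, so f'(x) = 0 ⇔ 4*x^2 + 12*x - 4 = 0.
  Factor: 4*x^2 + 12*x - 4 = 4*(x^2 + 3*x - 1); x^2 + 3*x - 1 = 0 has no rational roots; quadratic formula: x = (-3 ± √13)/2.
  ⇒ x = -sqrt(13)/2 - 3/2 ≈ -3.3028, -3/2 + sqrt(13)/2 ≈ 0.3028

f''(x) = 4*(-2*x^3 - 9*x^2 + 6*x + 3)/(x^6 + 3*x^4 + 3*x^2 + 1)
Second-derivative test at each critical point:
  f''(-3.3028) = -0.1017 < 0 → local maximum
  f''(0.3028) = 12.1017 > 0 → local minimum

Critical points: x = -sqrt(13)/2 - 3/2 ≈ -3.3028 (local maximum); x = -3/2 + sqrt(13)/2 ≈ 0.3028 (local minimum)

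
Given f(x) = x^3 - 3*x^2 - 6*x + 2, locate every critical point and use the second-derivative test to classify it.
f'(x) = 3*x^2 - 6*x - 6

Solve f'(x) = 0:
  Factor: 3*x^2 - 6*x - 6 = 3*(x^2 - 2*x - 2); x^2 - 2*x - 2 = 0 has no rational roots; quadratic formula: x = (2 ± √12)/2.
  ⇒ x = 1 - sqrt(3) ≈ -0.7321, 1 + sqrt(3) ≈ 2.7321

f''(x) = 6*x - 6
Second-derivative test at each critical point:
  f''(-0.7321) = -10.3923 < 0 → local maximum
  f''(2.7321) = 10.3923 > 0 → local minimum

Critical points: x = 1 - sqrt(3) ≈ -0.7321 (local maximum); x = 1 + sqrt(3) ≈ 2.7321 (local minimum)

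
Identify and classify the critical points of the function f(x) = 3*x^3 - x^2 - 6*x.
f'(x) = 9*x^2 - 2*x - 6

Solve f'(x) = 0:
  9*x^2 - 2*x - 6 = 0 has no rational roots; quadratic formula: x = (2 ± √220)/18.
  ⇒ x = 1/9 - sqrt(55)/9 ≈ -0.7129, 1/9 + sqrt(55)/9 ≈ 0.9351

f''(x) = 18*x - 2
Second-derivative test at each critical point:
  f''(-0.7129) = -14.8324 < 0 → local maximum
  f''(0.9351) = 14.8324 > 0 → local minimum

Critical points: x = 1/9 - sqrt(55)/9 ≈ -0.7129 (local maximum); x = 1/9 + sqrt(55)/9 ≈ 0.9351 (local minimum)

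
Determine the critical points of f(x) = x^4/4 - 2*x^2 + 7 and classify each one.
f'(x) = x*(x^2 - 4)

Solve f'(x) = 0:
  Factor: x^3 - 4*x = x*(x - 2)*(x + 2) = 0.
  ⇒ x = -2, 0, 2

f''(x) = 3*x^2 - 4
Second-derivative test at each critical point:
  f''(-2) = 8 > 0 → local minimum
  f''(0) = -4 < 0 → local maximum
  f''(2) = 8 > 0 → local minimum

Critical points: x = -2 (local minimum); x = 0 (local maximum); x = 2 (local minimum)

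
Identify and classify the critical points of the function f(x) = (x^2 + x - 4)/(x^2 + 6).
f'(x) = (-x^2 + 20*x + 6)/(x^4 + 12*x^2 + 36)

Solve f'(x) = 0:
  f'(x) = -(x^2 - 20*x - 6)/(x^2 + 6)^2; the denominator is positive wherever f is defined, so f'(x) = 0 ⇔ -x^2 + 20*x + 6 = 0.
  x^2 - 20*x - 6 = 0 has no rational roots; quadratic formula: x = (20 ± √424)/2.
  ⇒ x = 10 - sqrt(106) ≈ -0.2956, 10 + sqrt(106) ≈ 20.2956

f''(x) = 2*(x^3 - 30*x^2 - 18*x + 60)/(x^6 + 18*x^4 + 108*x^2 + 216)
Second-derivative test at each critical point:
  f''(-0.2956) = 0.5557 > 0 → local minimum
  f''(20.2956) = -1.179e-04 < 0 → local maximum

Critical points: x = 10 - sqrt(106) ≈ -0.2956 (local minimum); x = 10 + sqrt(106) ≈ 20.2956 (local maximum)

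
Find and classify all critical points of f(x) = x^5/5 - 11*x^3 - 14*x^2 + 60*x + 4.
f'(x) = x^4 - 33*x^2 - 28*x + 60

Solve f'(x) = 0:
  Factor: x^4 - 33*x^2 - 28*x + 60 = (x - 6)*(x - 1)*(x + 2)*(x + 5) = 0.
  ⇒ x = -5, -2, 1, 6

f''(x) = 4*x^3 - 66*x - 28
Second-derivative test at each critical point:
  f''(-5) = -198 < 0 → local maximum
  f''(-2) = 72 > 0 → local minimum
  f''(1) = -90 < 0 → local maximum
  f''(6) = 440 > 0 → local minimum

Critical points: x = -5 (local maximum); x = -2 (local minimum); x = 1 (local maximum); x = 6 (local minimum)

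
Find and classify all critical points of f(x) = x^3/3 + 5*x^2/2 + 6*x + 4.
f'(x) = x^2 + 5*x + 6

Solve f'(x) = 0:
  Factor: x^2 + 5*x + 6 = (x + 2)*(x + 3) = 0.
  ⇒ x = -3, -2

f''(x) = 2*x + 5
Second-derivative test at each critical point:
  f''(-3) = -1 < 0 → local maximum
  f''(-2) = 1 > 0 → local minimum

Critical points: x = -3 (local maximum); x = -2 (local minimum)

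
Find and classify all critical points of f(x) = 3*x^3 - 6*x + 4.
f'(x) = 9*x^2 - 6

Solve f'(x) = 0:
  Factor: 9*x^2 - 6 = 3*(3*x^2 - 2); 3*x^2 - 2 = 0 has no rational roots; quadratic formula: x = (0 ± √24)/6.
  ⇒ x = -sqrt(6)/3 ≈ -0.8165, sqrt(6)/3 ≈ 0.8165

f''(x) = 18*x
Second-derivative test at each critical point:
  f''(-0.8165) = -14.6969 < 0 → local maximum
  f''(0.8165) = 14.6969 > 0 → local minimum

Critical points: x = -sqrt(6)/3 ≈ -0.8165 (local maximum); x = sqrt(6)/3 ≈ 0.8165 (local minimum)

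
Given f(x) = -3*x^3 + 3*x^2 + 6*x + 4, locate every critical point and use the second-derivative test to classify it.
f'(x) = -9*x^2 + 6*x + 6

Solve f'(x) = 0:
  Factor: -9*x^2 + 6*x + 6 = -3*(3*x^2 - 2*x - 2); 3*x^2 - 2*x - 2 = 0 has no rational roots; quadratic formula: x = (2 ± √28)/6.
  ⇒ x = 1/3 - sqrt(7)/3 ≈ -0.5486, 1/3 + sqrt(7)/3 ≈ 1.2153

f''(x) = 6 - 18*x
Second-derivative test at each critical point:
  f''(-0.5486) = 15.8745 > 0 → local minimum
  f''(1.2153) = -15.8745 < 0 → local maximum

Critical points: x = 1/3 - sqrt(7)/3 ≈ -0.5486 (local minimum); x = 1/3 + sqrt(7)/3 ≈ 1.2153 (local maximum)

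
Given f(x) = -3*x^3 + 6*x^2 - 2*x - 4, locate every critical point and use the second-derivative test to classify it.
f'(x) = -9*x^2 + 12*x - 2

Solve f'(x) = 0:
  9*x^2 - 12*x + 2 = 0 has no rational roots; quadratic formula: x = (12 ± √72)/18.
  ⇒ x = 2/3 - sqrt(2)/3 ≈ 0.1953, sqrt(2)/3 + 2/3 ≈ 1.1381

f''(x) = 12 - 18*x
Second-derivative test at each critical point:
  f''(0.1953) = 8.4853 > 0 → local minimum
  f''(1.1381) = -8.4853 < 0 → local maximum

Critical points: x = 2/3 - sqrt(2)/3 ≈ 0.1953 (local minimum); x = sqrt(2)/3 + 2/3 ≈ 1.1381 (local maximum)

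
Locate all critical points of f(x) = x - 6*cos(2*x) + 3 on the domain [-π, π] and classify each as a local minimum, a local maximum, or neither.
f'(x) = 12*sin(2*x) + 1

Solve f'(x) = 0 on [-π, π]:
  f'(x) = 0 ⇔ sin(2*x) = -1/12, i.e. 2*x = arcsin(-1/12) + 2nπ or 2*x = π − arcsin(-1/12) + 2nπ; keep the solutions lying in [-π, π].
  ⇒ x = -pi/2 + asin(1/12)/2 ≈ -1.5291, -asin(1/12)/2 ≈ -0.0417, asin(1/12)/2 + pi/2 ≈ 1.6125, pi - asin(1/12)/2 ≈ 3.0999

f''(x) = 24*cos(2*x)
Second-derivative test at each critical point:
  f''(-1.5291) = -23.9165 < 0 → local maximum
  f''(-0.0417) = 23.9165 > 0 → local minimum
  f''(1.6125) = -23.9165 < 0 → local maximum
  f''(3.0999) = 23.9165 > 0 → local minimum

Critical points: x = -pi/2 + asin(1/12)/2 ≈ -1.5291 (local maximum); x = -asin(1/12)/2 ≈ -0.0417 (local minimum); x = asin(1/12)/2 + pi/2 ≈ 1.6125 (local maximum); x = pi - asin(1/12)/2 ≈ 3.0999 (local minimum)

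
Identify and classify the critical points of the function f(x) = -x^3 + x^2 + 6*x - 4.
f'(x) = -3*x^2 + 2*x + 6

Solve f'(x) = 0:
  3*x^2 - 2*x - 6 = 0 has no rational roots; quadratic formula: x = (2 ± √76)/6.
  ⇒ x = 1/3 - sqrt(19)/3 ≈ -1.1196, 1/3 + sqrt(19)/3 ≈ 1.7863

f''(x) = 2 - 6*x
Second-derivative test at each critical point:
  f''(-1.1196) = 8.7178 > 0 → local minimum
  f''(1.7863) = -8.7178 < 0 → local maximum

Critical points: x = 1/3 - sqrt(19)/3 ≈ -1.1196 (local minimum); x = 1/3 + sqrt(19)/3 ≈ 1.7863 (local maximum)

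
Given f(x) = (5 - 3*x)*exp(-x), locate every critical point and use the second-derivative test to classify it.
f'(x) = (3*x - 8)*exp(-x)

Solve f'(x) = 0:
  f'(x) = (3*x - 8)·exp(-x) and exp(-x) > 0 for every x, so f'(x) = 0 ⇔ 3*x - 8 = 0.
  3*x - 8 = 0.
  ⇒ x = 8/3

f''(x) = (11 - 3*x)*exp(-x)
Second-derivative test at each critical point:
  f''(8/3) = 0.2085 > 0 → local minimum

Critical points: x = 8/3 (local minimum)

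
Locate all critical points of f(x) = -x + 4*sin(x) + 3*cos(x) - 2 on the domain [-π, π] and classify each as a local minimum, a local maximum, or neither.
f'(x) = -3*sin(x) + 4*cos(x) - 1

Solve f'(x) = 0 on [-π, π]:
  f'(x) = 0 ⇔ -3*sin(x) + 4*cos(x) = 1. Write the left side as R·cos(x + φ) with R = √(4² + 3²) = 5, cos φ = 4/5, sin φ = 3/5; then cos(x + φ) = 1/5. Solve for x and keep the solutions lying in [-π, π].
  ⇒ x = -pi + atan((-8*sqrt(6) - 3)/(4 - 6*sqrt(6))) ≈ -2.0129, atan((-3 + 8*sqrt(6))/(4 + 6*sqrt(6))) ≈ 0.7259

f''(x) = -4*sin(x) - 3*cos(x)
Second-derivative test at each critical point:
  f''(-2.0129) = 4.8990 > 0 → local minimum
  f''(0.7259) = -4.8990 < 0 → local maximum

Critical points: x = -pi + atan((-8*sqrt(6) - 3)/(4 - 6*sqrt(6))) ≈ -2.0129 (local minimum); x = atan((-3 + 8*sqrt(6))/(4 + 6*sqrt(6))) ≈ 0.7259 (local maximum)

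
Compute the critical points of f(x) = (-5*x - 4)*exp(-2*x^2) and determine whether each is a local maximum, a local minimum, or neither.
f'(x) = (4*x*(5*x + 4) - 5)*exp(-2*x^2)

Solve f'(x) = 0:
  f'(x) = (20*x^2 + 16*x - 5)·exp(-2*x^2) and exp(-2*x^2) > 0 for every x, so f'(x) = 0 ⇔ 20*x^2 + 16*x - 5 = 0.
  20*x^2 + 16*x - 5 = 0 has no rational roots; quadratic formula: x = (-16 ± √656)/40.
  ⇒ x = -sqrt(41)/10 - 2/5 ≈ -1.0403, -2/5 + sqrt(41)/10 ≈ 0.2403

f''(x) = 4*(-20*x^3 - 16*x^2 + 15*x + 4)*exp(-2*x^2)
Second-derivative test at each critical point:
  f''(-1.0403) = -2.9405 < 0 → local maximum
  f''(0.2403) = 22.8187 > 0 → local minimum

Critical points: x = -sqrt(41)/10 - 2/5 ≈ -1.0403 (local maximum); x = -2/5 + sqrt(41)/10 ≈ 0.2403 (local minimum)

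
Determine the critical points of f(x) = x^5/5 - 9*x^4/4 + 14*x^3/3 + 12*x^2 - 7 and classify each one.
f'(x) = x*(x^3 - 9*x^2 + 14*x + 24)

Solve f'(x) = 0:
  Factor: x^4 - 9*x^3 + 14*x^2 + 24*x = x*(x - 6)*(x - 4)*(x + 1) = 0.
  ⇒ x = -1, 0, 4, 6

f''(x) = 4*x^3 - 27*x^2 + 28*x + 24
Second-derivative test at each critical point:
  f''(-1) = -35 < 0 → local maximum
  f''(0) = 24 > 0 → local minimum
  f''(4) = -40 < 0 → local maximum
  f''(6) = 84 > 0 → local minimum

Critical points: x = -1 (local maximum); x = 0 (local minimum); x = 4 (local maximum); x = 6 (local minimum)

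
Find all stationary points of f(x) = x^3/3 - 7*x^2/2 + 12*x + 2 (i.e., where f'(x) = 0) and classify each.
f'(x) = x^2 - 7*x + 12

Solve f'(x) = 0:
  Factor: x^2 - 7*x + 12 = (x - 4)*(x - 3) = 0.
  ⇒ x = 3, 4

f''(x) = 2*x - 7
Second-derivative test at each critical point:
  f''(3) = -1 < 0 → local maximum
  f''(4) = 1 > 0 → local minimum

Critical points: x = 3 (local maximum); x = 4 (local minimum)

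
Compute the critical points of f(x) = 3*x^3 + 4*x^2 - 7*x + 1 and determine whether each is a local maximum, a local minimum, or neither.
f'(x) = 9*x^2 + 8*x - 7

Solve f'(x) = 0:
  9*x^2 + 8*x - 7 = 0 has no rational roots; quadratic formula: x = (-8 ± √316)/18.
  ⇒ x = -sqrt(79)/9 - 4/9 ≈ -1.4320, -4/9 + sqrt(79)/9 ≈ 0.5431

f''(x) = 18*x + 8
Second-derivative test at each critical point:
  f''(-1.4320) = -17.7764 < 0 → local maximum
  f''(0.5431) = 17.7764 > 0 → local minimum

Critical points: x = -sqrt(79)/9 - 4/9 ≈ -1.4320 (local maximum); x = -4/9 + sqrt(79)/9 ≈ 0.5431 (local minimum)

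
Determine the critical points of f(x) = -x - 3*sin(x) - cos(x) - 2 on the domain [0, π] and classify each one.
f'(x) = sin(x) - 3*cos(x) - 1

Solve f'(x) = 0 on [0, π]:
  f'(x) = 0 ⇔ sin(x) - 3*cos(x) = 1. Write the left side as R·cos(x + φ) with R = √((-3)² + (-1)²) = sqrt(10), cos φ = -3*sqrt(10)/10, sin φ = -sqrt(10)/10; then cos(x + φ) = sqrt(10)/10. Solve for x and keep the solutions lying in [0, π].
  ⇒ x = pi/2 ≈ 1.5708

f''(x) = 3*sin(x) + cos(x)
Second-derivative test at each critical point:
  f''(1.5708) = 3 > 0 → local minimum

Critical points: x = pi/2 ≈ 1.5708 (local minimum)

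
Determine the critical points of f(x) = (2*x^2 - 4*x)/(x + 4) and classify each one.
f'(x) = 2*(x^2 + 8*x - 8)/(x^2 + 8*x + 16)

Solve f'(x) = 0:
  f'(x) = 2*(x^2 + 8*x - 8)/(x + 4)^2; the denominator is positive wherever f is defined, so f'(x) = 0 ⇔ 2*x^2 + 16*x - 16 = 0.
  Factor: 2*x^2 + 16*x - 16 = 2*(x^2 + 8*x - 8); x^2 + 8*x - 8 = 0 has no rational roots; quadratic formula: x = (-8 ± √96)/2.
  ⇒ x = -2*sqrt(6) - 4 ≈ -8.8990, -4 + 2*sqrt(6) ≈ 0.8990

f''(x) = 96/(x^3 + 12*x^2 + 48*x + 64)
Second-derivative test at each critical point:
  f''(-8.8990) = -0.8165 < 0 → local maximum
  f''(0.8990) = 0.8165 > 0 → local minimum

Critical points: x = -2*sqrt(6) - 4 ≈ -8.8990 (local maximum); x = -4 + 2*sqrt(6) ≈ 0.8990 (local minimum)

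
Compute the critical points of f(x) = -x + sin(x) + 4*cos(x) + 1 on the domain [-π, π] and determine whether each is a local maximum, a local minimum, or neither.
f'(x) = -4*sin(x) + cos(x) - 1

Solve f'(x) = 0 on [-π, π]:
  f'(x) = 0 ⇔ -4*sin(x) + cos(x) = 1. Write the left side as R·cos(x + φ) with R = √(1² + 4²) = sqrt(17), cos φ = sqrt(17)/17, sin φ = 4*sqrt(17)/17; then cos(x + φ) = sqrt(17)/17. Solve for x and keep the solutions lying in [-π, π].
  ⇒ x = -pi + atan(8/15) ≈ -2.6516, 0

f''(x) = -sin(x) - 4*cos(x)
Second-derivative test at each critical point:
  f''(-2.6516) = 4 > 0 → local minimum
  f''(0) = -4 < 0 → local maximum

Critical points: x = -pi + atan(8/15) ≈ -2.6516 (local minimum); x = 0 (local maximum)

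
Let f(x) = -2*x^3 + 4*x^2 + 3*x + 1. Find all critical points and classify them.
f'(x) = -6*x^2 + 8*x + 3

Solve f'(x) = 0:
  6*x^2 - 8*x - 3 = 0 has no rational roots; quadratic formula: x = (8 ± √136)/12.
  ⇒ x = 2/3 - sqrt(34)/6 ≈ -0.3052, 2/3 + sqrt(34)/6 ≈ 1.6385

f''(x) = 8 - 12*x
Second-derivative test at each critical point:
  f''(-0.3052) = 11.6619 > 0 → local minimum
  f''(1.6385) = -11.6619 < 0 → local maximum

Critical points: x = 2/3 - sqrt(34)/6 ≈ -0.3052 (local minimum); x = 2/3 + sqrt(34)/6 ≈ 1.6385 (local maximum)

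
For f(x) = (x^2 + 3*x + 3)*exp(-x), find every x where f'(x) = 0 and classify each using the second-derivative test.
f'(x) = x*(-x - 1)*exp(-x)

Solve f'(x) = 0:
  f'(x) = (-x^2 - x)·exp(-x) and exp(-x) > 0 for every x, so f'(x) = 0 ⇔ -x^2 - x = 0.
  Factor: -x^2 - x = -x*(x + 1) = 0.
  ⇒ x = -1, 0

f''(x) = (x^2 - x - 1)*exp(-x)
Second-derivative test at each critical point:
  f''(-1) = 2.7183 > 0 → local minimum
  f''(0) = -1 < 0 → local maximum

Critical points: x = -1 (local minimum); x = 0 (local maximum)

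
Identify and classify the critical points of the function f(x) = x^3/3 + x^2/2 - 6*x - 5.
f'(x) = x^2 + x - 6

Solve f'(x) = 0:
  Factor: x^2 + x - 6 = (x - 2)*(x + 3) = 0.
  ⇒ x = -3, 2

f''(x) = 2*x + 1
Second-derivative test at each critical point:
  f''(-3) = -5 < 0 → local maximum
  f''(2) = 5 > 0 → local minimum

Critical points: x = -3 (local maximum); x = 2 (local minimum)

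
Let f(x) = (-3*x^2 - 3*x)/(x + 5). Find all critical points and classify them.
f'(x) = 3*(-x^2 - 10*x - 5)/(x^2 + 10*x + 25)

Solve f'(x) = 0:
  f'(x) = -3*(x^2 + 10*x + 5)/(x + 5)^2; the denominator is positive wherever f is defined, so f'(x) = 0 ⇔ -3*x^2 - 30*x - 15 = 0.
  Factor: -3*x^2 - 30*x - 15 = -3*(x^2 + 10*x + 5); x^2 + 10*x + 5 = 0 has no rational roots; quadratic formula: x = (-10 ± √80)/2.
  ⇒ x = -5 - 2*sqrt(5) ≈ -9.4721, -5 + 2*sqrt(5) ≈ -0.5279

f''(x) = -120/(x^3 + 15*x^2 + 75*x + 125)
Second-derivative test at each critical point:
  f''(-9.4721) = 1.3416 > 0 → local minimum
  f''(-0.5279) = -1.3416 < 0 → local maximum

Critical points: x = -5 - 2*sqrt(5) ≈ -9.4721 (local minimum); x = -5 + 2*sqrt(5) ≈ -0.5279 (local maximum)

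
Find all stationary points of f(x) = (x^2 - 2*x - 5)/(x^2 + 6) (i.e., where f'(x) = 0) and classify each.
f'(x) = 2*(x^2 + 11*x - 6)/(x^4 + 12*x^2 + 36)

Solve f'(x) = 0:
  f'(x) = 2*(x^2 + 11*x - 6)/(x^2 + 6)^2; the denominator is positive wherever f is defined, so f'(x) = 0 ⇔ 2*x^2 + 22*x - 12 = 0.
  Factor: 2*x^2 + 22*x - 12 = 2*(x^2 + 11*x - 6); x^2 + 11*x - 6 = 0 has no rational roots; quadratic formula: x = (-11 ± √145)/2.
  ⇒ x = -sqrt(145)/2 - 11/2 ≈ -11.5208, -11/2 + sqrt(145)/2 ≈ 0.5208

f''(x) = 2*(-2*x^3 - 33*x^2 + 36*x + 66)/(x^6 + 18*x^4 + 108*x^2 + 216)
Second-derivative test at each critical point:
  f''(-11.5208) = -0.0013 < 0 → local maximum
  f''(0.5208) = 0.6124 > 0 → local minimum

Critical points: x = -sqrt(145)/2 - 11/2 ≈ -11.5208 (local maximum); x = -11/2 + sqrt(145)/2 ≈ 0.5208 (local minimum)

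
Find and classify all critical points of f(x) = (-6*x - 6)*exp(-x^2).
f'(x) = 6*(2*x*(x + 1) - 1)*exp(-x^2)

Solve f'(x) = 0:
  f'(x) = (12*x^2 + 12*x - 6)·exp(-x^2) and exp(-x^2) > 0 for every x, so f'(x) = 0 ⇔ 12*x^2 + 12*x - 6 = 0.
  Factor: 12*x^2 + 12*x - 6 = 6*(2*x^2 + 2*x - 1); 2*x^2 + 2*x - 1 = 0 has no rational roots; quadratic formula: x = (-2 ± √12)/4.
  ⇒ x = -sqrt(3)/2 - 1/2 ≈ -1.3660, -1/2 + sqrt(3)/2 ≈ 0.3660

f''(x) = 12*(-2*x^2*(x + 1) + 3*x + 1)*exp(-x^2)
Second-derivative test at each critical point:
  f''(-1.3660) = -3.2162 < 0 → local maximum
  f''(0.3660) = 18.1785 > 0 → local minimum

Critical points: x = -sqrt(3)/2 - 1/2 ≈ -1.3660 (local maximum); x = -1/2 + sqrt(3)/2 ≈ 0.3660 (local minimum)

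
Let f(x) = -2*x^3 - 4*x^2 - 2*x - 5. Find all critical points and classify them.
f'(x) = -6*x^2 - 8*x - 2

Solve f'(x) = 0:
  Factor: -6*x^2 - 8*x - 2 = -2*(x + 1)*(3*x + 1) = 0.
  ⇒ x = -1, -1/3

f''(x) = -12*x - 8
Second-derivative test at each critical point:
  f''(-1) = 4 > 0 → local minimum
  f''(-1/3) = -4 < 0 → local maximum

Critical points: x = -1 (local minimum); x = -1/3 (local maximum)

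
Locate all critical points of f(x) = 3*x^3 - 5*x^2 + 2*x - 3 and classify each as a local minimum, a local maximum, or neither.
f'(x) = 9*x^2 - 10*x + 2

Solve f'(x) = 0:
  9*x^2 - 10*x + 2 = 0 has no rational roots; quadratic formula: x = (10 ± √28)/18.
  ⇒ x = 5/9 - sqrt(7)/9 ≈ 0.2616, sqrt(7)/9 + 5/9 ≈ 0.8495

f''(x) = 18*x - 10
Second-derivative test at each critical point:
  f''(0.2616) = -5.2915 < 0 → local maximum
  f''(0.8495) = 5.2915 > 0 → local minimum

Critical points: x = 5/9 - sqrt(7)/9 ≈ 0.2616 (local maximum); x = sqrt(7)/9 + 5/9 ≈ 0.8495 (local minimum)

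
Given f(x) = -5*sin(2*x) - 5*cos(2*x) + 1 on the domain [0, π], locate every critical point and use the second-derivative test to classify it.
f'(x) = -10*sqrt(2)*cos(2*x + pi/4)

Solve f'(x) = 0 on [0, π]:
  f'(x) = 0 ⇔ -5*cos(2*x) = -5*sin(2*x) ⇔ tan(2*x) = 1, i.e. 2*x = arctan(1) + nπ; keep the solutions lying in [0, π].
  ⇒ x = pi/8 ≈ 0.3927, 5*pi/8 ≈ 1.9635

f''(x) = 20*sqrt(2)*sin(2*x + pi/4)
Second-derivative test at each critical point:
  f''(0.3927) = 28.2843 > 0 → local minimum
  f''(1.9635) = -28.2843 < 0 → local maximum

Critical points: x = pi/8 ≈ 0.3927 (local minimum); x = 5*pi/8 ≈ 1.9635 (local maximum)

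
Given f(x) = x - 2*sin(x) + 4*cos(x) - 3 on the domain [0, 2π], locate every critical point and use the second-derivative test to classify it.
f'(x) = -4*sin(x) - 2*cos(x) + 1

Solve f'(x) = 0 on [0, 2π]:
  f'(x) = 0 ⇔ -4*sin(x) - 2*cos(x) = -1. Write the left side as R·cos(x + φ) with R = √((-2)² + 4²) = 2*sqrt(5), cos φ = -sqrt(5)/5, sin φ = 2*sqrt(5)/5; then cos(x + φ) = -sqrt(5)/10. Solve for x and keep the solutions lying in [0, 2π].
  ⇒ x = atan((2 + sqrt(19))/(1 - 2*sqrt(19))) + pi ≈ 2.4524, atan((2 - sqrt(19))/(1 + 2*sqrt(19))) + 2*pi ≈ 6.0451

f''(x) = 2*sin(x) - 4*cos(x)
Second-derivative test at each critical point:
  f''(2.4524) = 4.3589 > 0 → local minimum
  f''(6.0451) = -4.3589 < 0 → local maximum

Critical points: x = atan((2 + sqrt(19))/(1 - 2*sqrt(19))) + pi ≈ 2.4524 (local minimum); x = atan((2 - sqrt(19))/(1 + 2*sqrt(19))) + 2*pi ≈ 6.0451 (local maximum)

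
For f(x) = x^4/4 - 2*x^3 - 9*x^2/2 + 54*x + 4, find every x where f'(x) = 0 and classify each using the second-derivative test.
f'(x) = x^3 - 6*x^2 - 9*x + 54

Solve f'(x) = 0:
  Factor: x^3 - 6*x^2 - 9*x + 54 = (x - 6)*(x - 3)*(x + 3) = 0.
  ⇒ x = -3, 3, 6

f''(x) = 3*x^2 - 12*x - 9
Second-derivative test at each critical point:
  f''(-3) = 54 > 0 → local minimum
  f''(3) = -18 < 0 → local maximum
  f''(6) = 27 > 0 → local minimum

Critical points: x = -3 (local minimum); x = 3 (local maximum); x = 6 (local minimum)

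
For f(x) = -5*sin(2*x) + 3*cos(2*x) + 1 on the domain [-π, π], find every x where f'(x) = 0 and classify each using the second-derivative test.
f'(x) = -6*sin(2*x) - 10*cos(2*x)

Solve f'(x) = 0 on [-π, π]:
  f'(x) = 0 ⇔ -5*cos(2*x) = 3*sin(2*x) ⇔ tan(2*x) = -5/3, i.e. 2*x = arctan(-5/3) + nπ; keep the solutions lying in [-π, π].
  ⇒ x = -pi/2 - atan(5/3)/2 ≈ -2.0860, -atan(5/3)/2 ≈ -0.5152, -atan(5/3)/2 + pi/2 ≈ 1.0556, pi - atan(5/3)/2 ≈ 2.6264

f''(x) = 20*sin(2*x) - 12*cos(2*x)
Second-derivative test at each critical point:
  f''(-2.0860) = 23.3238 > 0 → local minimum
  f''(-0.5152) = -23.3238 < 0 → local maximum
  f''(1.0556) = 23.3238 > 0 → local minimum
  f''(2.6264) = -23.3238 < 0 → local maximum

Critical points: x = -pi/2 - atan(5/3)/2 ≈ -2.0860 (local minimum); x = -atan(5/3)/2 ≈ -0.5152 (local maximum); x = -atan(5/3)/2 + pi/2 ≈ 1.0556 (local minimum); x = pi - atan(5/3)/2 ≈ 2.6264 (local maximum)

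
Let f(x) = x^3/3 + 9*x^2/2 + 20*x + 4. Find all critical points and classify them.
f'(x) = x^2 + 9*x + 20

Solve f'(x) = 0:
  Factor: x^2 + 9*x + 20 = (x + 4)*(x + 5) = 0.
  ⇒ x = -5, -4

f''(x) = 2*x + 9
Second-derivative test at each critical point:
  f''(-5) = -1 < 0 → local maximum
  f''(-4) = 1 > 0 → local minimum

Critical points: x = -5 (local maximum); x = -4 (local minimum)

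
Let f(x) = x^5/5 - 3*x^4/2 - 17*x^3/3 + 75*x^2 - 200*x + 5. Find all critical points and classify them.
f'(x) = x^4 - 6*x^3 - 17*x^2 + 150*x - 200

Solve f'(x) = 0:
  Factor: x^4 - 6*x^3 - 17*x^2 + 150*x - 200 = (x - 5)*(x - 4)*(x - 2)*(x + 5) = 0.
  ⇒ x = -5, 2, 4, 5

f''(x) = 4*x^3 - 18*x^2 - 34*x + 150
Second-derivative test at each critical point:
  f''(-5) = -630 < 0 → local maximum
  f''(2) = 42 > 0 → local minimum
  f''(4) = -18 < 0 → local maximum
  f''(5) = 30 > 0 → local minimum

Critical points: x = -5 (local maximum); x = 2 (local minimum); x = 4 (local maximum); x = 5 (local minimum)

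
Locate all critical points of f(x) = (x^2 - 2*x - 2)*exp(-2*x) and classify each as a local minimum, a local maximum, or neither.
f'(x) = 2*(-x^2 + 3*x + 1)*exp(-2*x)

Solve f'(x) = 0:
  f'(x) = (-2*x^2 + 6*x + 2)·exp(-2*x) and exp(-2*x) > 0 for every x, so f'(x) = 0 ⇔ -2*x^2 + 6*x + 2 = 0.
  Factor: -2*x^2 + 6*x + 2 = -2*(x^2 - 3*x - 1); x^2 - 3*x - 1 = 0 has no rational roots; quadratic formula: x = (3 ± √13)/2.
  ⇒ x = 3/2 - sqrt(13)/2 ≈ -0.3028, 3/2 + sqrt(13)/2 ≈ 3.3028

f''(x) = 2*(2*x^2 - 8*x + 1)*exp(-2*x)
Second-derivative test at each critical point:
  f''(-0.3028) = 13.2126 > 0 → local minimum
  f''(3.3028) = -0.0098 < 0 → local maximum

Critical points: x = 3/2 - sqrt(13)/2 ≈ -0.3028 (local minimum); x = 3/2 + sqrt(13)/2 ≈ 3.3028 (local maximum)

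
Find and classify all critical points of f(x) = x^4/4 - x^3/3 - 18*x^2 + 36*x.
f'(x) = x^3 - x^2 - 36*x + 36

Solve f'(x) = 0:
  Factor: x^3 - x^2 - 36*x + 36 = (x - 6)*(x - 1)*(x + 6) = 0.
  ⇒ x = -6, 1, 6

f''(x) = 3*x^2 - 2*x - 36
Second-derivative test at each critical point:
  f''(-6) = 84 > 0 → local minimum
  f''(1) = -35 < 0 → local maximum
  f''(6) = 60 > 0 → local minimum

Critical points: x = -6 (local minimum); x = 1 (local maximum); x = 6 (local minimum)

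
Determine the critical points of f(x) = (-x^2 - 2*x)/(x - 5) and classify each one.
f'(x) = (-x^2 + 10*x + 10)/(x^2 - 10*x + 25)

Solve f'(x) = 0:
  f'(x) = -(x^2 - 10*x - 10)/(x - 5)^2; the denominator is positive wherever f is defined, so f'(x) = 0 ⇔ -x^2 + 10*x + 10 = 0.
  x^2 - 10*x - 10 = 0 has no rational roots; quadratic formula: x = (10 ± √140)/2.
  ⇒ x = 5 - sqrt(35) ≈ -0.9161, 5 + sqrt(35) ≈ 10.9161

f''(x) = -70/(x^3 - 15*x^2 + 75*x - 125)
Second-derivative test at each critical point:
  f''(-0.9161) = 0.3381 > 0 → local minimum
  f''(10.9161) = -0.3381 < 0 → local maximum

Critical points: x = 5 - sqrt(35) ≈ -0.9161 (local minimum); x = 5 + sqrt(35) ≈ 10.9161 (local maximum)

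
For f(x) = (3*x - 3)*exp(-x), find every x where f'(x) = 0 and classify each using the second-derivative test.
f'(x) = 3*(2 - x)*exp(-x)

Solve f'(x) = 0:
  f'(x) = (6 - 3*x)·exp(-x) and exp(-x) > 0 for every x, so f'(x) = 0 ⇔ 6 - 3*x = 0.
  Factor: 6 - 3*x = -3*(x - 2) = 0.
  ⇒ x = 2

f''(x) = 3*(x - 3)*exp(-x)
Second-derivative test at each critical point:
  f''(2) = -0.4060 < 0 → local maximum

Critical points: x = 2 (local maximum)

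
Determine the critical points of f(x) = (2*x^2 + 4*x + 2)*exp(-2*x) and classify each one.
f'(x) = 4*x*(-x - 1)*exp(-2*x)

Solve f'(x) = 0:
  f'(x) = (-4*x^2 - 4*x)·exp(-2*x) and exp(-2*x) > 0 for every x, so f'(x) = 0 ⇔ -4*x^2 - 4*x = 0.
  Factor: -4*x^2 - 4*x = -4*x*(x + 1) = 0.
  ⇒ x = -1, 0

f''(x) = 4*(2*x^2 - 1)*exp(-2*x)
Second-derivative test at each critical point:
  f''(-1) = 29.5562 > 0 → local minimum
  f''(0) = -4 < 0 → local maximum

Critical points: x = -1 (local minimum); x = 0 (local maximum)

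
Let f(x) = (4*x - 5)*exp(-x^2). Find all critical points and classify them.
f'(x) = 2*(-x*(4*x - 5) + 2)*exp(-x^2)

Solve f'(x) = 0:
  f'(x) = (-8*x^2 + 10*x + 4)·exp(-x^2) and exp(-x^2) > 0 for every x, so f'(x) = 0 ⇔ -8*x^2 + 10*x + 4 = 0.
  Factor: -8*x^2 + 10*x + 4 = -2*(4*x^2 - 5*x - 2); 4*x^2 - 5*x - 2 = 0 has no rational roots; quadratic formula: x = (5 ± √57)/8.
  ⇒ x = 5/8 - sqrt(57)/8 ≈ -0.3187, 5/8 + sqrt(57)/8 ≈ 1.5687

f''(x) = 2*(2*x^2*(4*x - 5) - 12*x + 5)*exp(-x^2)
Second-derivative test at each critical point:
  f''(-0.3187) = 13.6411 > 0 → local minimum
  f''(1.5687) = -1.2889 < 0 → local maximum

Critical points: x = 5/8 - sqrt(57)/8 ≈ -0.3187 (local minimum); x = 5/8 + sqrt(57)/8 ≈ 1.5687 (local maximum)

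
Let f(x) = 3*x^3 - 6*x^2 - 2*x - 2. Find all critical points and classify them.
f'(x) = 9*x^2 - 12*x - 2

Solve f'(x) = 0:
  9*x^2 - 12*x - 2 = 0 has no rational roots; quadratic formula: x = (12 ± √216)/18.
  ⇒ x = 2/3 - sqrt(6)/3 ≈ -0.1498, 2/3 + sqrt(6)/3 ≈ 1.4832

f''(x) = 18*x - 12
Second-derivative test at each critical point:
  f''(-0.1498) = -14.6969 < 0 → local maximum
  f''(1.4832) = 14.6969 > 0 → local minimum

Critical points: x = 2/3 - sqrt(6)/3 ≈ -0.1498 (local maximum); x = 2/3 + sqrt(6)/3 ≈ 1.4832 (local minimum)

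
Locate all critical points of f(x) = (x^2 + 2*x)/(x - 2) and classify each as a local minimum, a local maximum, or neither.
f'(x) = (x^2 - 4*x - 4)/(x^2 - 4*x + 4)

Solve f'(x) = 0:
  f'(x) = (x^2 - 4*x - 4)/(x - 2)^2; the denominator is positive wherever f is defined, so f'(x) = 0 ⇔ x^2 - 4*x - 4 = 0.
  x^2 - 4*x - 4 = 0 has no rational roots; quadratic formula: x = (4 ± √32)/2.
  ⇒ x = 2 - 2*sqrt(2) ≈ -0.8284, 2 + 2*sqrt(2) ≈ 4.8284

f''(x) = 16/(x^3 - 6*x^2 + 12*x - 8)
Second-derivative test at each critical point:
  f''(-0.8284) = -0.7071 < 0 → local maximum
  f''(4.8284) = 0.7071 > 0 → local minimum

Critical points: x = 2 - 2*sqrt(2) ≈ -0.8284 (local maximum); x = 2 + 2*sqrt(2) ≈ 4.8284 (local minimum)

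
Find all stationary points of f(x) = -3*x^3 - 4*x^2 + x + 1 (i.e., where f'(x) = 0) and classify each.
f'(x) = -9*x^2 - 8*x + 1

Solve f'(x) = 0:
  Factor: -9*x^2 - 8*x + 1 = -(x + 1)*(9*x - 1) = 0.
  ⇒ x = -1, 1/9

f''(x) = -18*x - 8
Second-derivative test at each critical point:
  f''(-1) = 10 > 0 → local minimum
  f''(1/9) = -10 < 0 → local maximum

Critical points: x = -1 (local minimum); x = 1/9 (local maximum)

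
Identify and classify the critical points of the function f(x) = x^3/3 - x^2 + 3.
f'(x) = x*(x - 2)

Solve f'(x) = 0:
  Factor: x^2 - 2*x = x*(x - 2) = 0.
  ⇒ x = 0, 2

f''(x) = 2*x - 2
Second-derivative test at each critical point:
  f''(0) = -2 < 0 → local maximum
  f''(2) = 2 > 0 → local minimum

Critical points: x = 0 (local maximum); x = 2 (local minimum)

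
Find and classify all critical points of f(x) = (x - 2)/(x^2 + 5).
f'(x) = (x^2 - 2*x*(x - 2) + 5)/(x^2 + 5)^2

Solve f'(x) = 0:
  f'(x) = -(x - 5)*(x + 1)/(x^2 + 5)^2; the denominator is positive wherever f is defined, so f'(x) = 0 ⇔ -x^2 + 4*x + 5 = 0.
  Factor: -x^2 + 4*x + 5 = -(x - 5)*(x + 1) = 0.
  ⇒ x = -1, 5

f''(x) = 2*(4*x^2*(x - 2) + (2 - 3*x)*(x^2 + 5))/(x^2 + 5)^3
Second-derivative test at each critical point:
  f''(-1) = 1/6 > 0 → local minimum
  f''(5) = -1/150 < 0 → local maximum

Critical points: x = -1 (local minimum); x = 5 (local maximum)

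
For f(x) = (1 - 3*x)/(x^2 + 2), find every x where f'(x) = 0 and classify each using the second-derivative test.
f'(x) = (3*x^2 - 2*x - 6)/(x^4 + 4*x^2 + 4)

Solve f'(x) = 0:
  f'(x) = (3*x^2 - 2*x - 6)/(x^2 + 2)^2; the denominator is positive wherever f is defined, so f'(x) = 0 ⇔ 3*x^2 - 2*x - 6 = 0.
  3*x^2 - 2*x - 6 = 0 has no rational roots; quadratic formula: x = (2 ± √76)/6.
  ⇒ x = 1/3 - sqrt(19)/3 ≈ -1.1196, 1/3 + sqrt(19)/3 ≈ 1.7863

f''(x) = 2*(4*x^2*(1 - 3*x) + (9*x - 1)*(x^2 + 2))/(x^2 + 2)^3
Second-derivative test at each critical point:
  f''(-1.1196) = -0.8235 < 0 → local maximum
  f''(1.7863) = 0.3235 > 0 → local minimum

Critical points: x = 1/3 - sqrt(19)/3 ≈ -1.1196 (local maximum); x = 1/3 + sqrt(19)/3 ≈ 1.7863 (local minimum)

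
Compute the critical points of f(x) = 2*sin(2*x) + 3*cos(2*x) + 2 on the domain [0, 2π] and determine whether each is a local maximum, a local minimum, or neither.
f'(x) = -6*sin(2*x) + 4*cos(2*x)

Solve f'(x) = 0 on [0, 2π]:
  f'(x) = 0 ⇔ 2*cos(2*x) = 3*sin(2*x) ⇔ tan(2*x) = 2/3, i.e. 2*x = arctan(2/3) + nπ; keep the solutions lying in [0, 2π].
  ⇒ x = atan(2/3)/2 ≈ 0.2940, atan(2/3)/2 + pi/2 ≈ 1.8648, atan(2/3)/2 + pi ≈ 3.4356, atan(2/3)/2 + 3*pi/2 ≈ 5.0064

f''(x) = -8*sin(2*x) - 12*cos(2*x)
Second-derivative test at each critical point:
  f''(0.2940) = -14.4222 < 0 → local maximum
  f''(1.8648) = 14.4222 > 0 → local minimum
  f''(3.4356) = -14.4222 < 0 → local maximum
  f''(5.0064) = 14.4222 > 0 → local minimum

Critical points: x = atan(2/3)/2 ≈ 0.2940 (local maximum); x = atan(2/3)/2 + pi/2 ≈ 1.8648 (local minimum); x = atan(2/3)/2 + pi ≈ 3.4356 (local maximum); x = atan(2/3)/2 + 3*pi/2 ≈ 5.0064 (local minimum)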